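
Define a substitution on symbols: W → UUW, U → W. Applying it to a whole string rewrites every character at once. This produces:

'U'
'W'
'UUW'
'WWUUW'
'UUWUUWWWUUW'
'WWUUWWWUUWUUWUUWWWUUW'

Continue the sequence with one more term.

UUWUUWWWUUWUUWUUWWWUUWWWUUWWWUUWUUWUUWWWUUW

Applying the rule to each of the 21 symbols of WWUUWWWUUWUUWUUWWWUUW gives the pieces UUW UUW W W UUW UUW UUW W W UUW W W UUW W W UUW UUW UUW W W UUW, which concatenate to the answer.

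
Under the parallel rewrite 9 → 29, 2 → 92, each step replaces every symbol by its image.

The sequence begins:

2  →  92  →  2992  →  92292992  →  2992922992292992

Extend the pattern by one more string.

Rewriting the 16 symbols of 2992922992292992 one by one yields 92 29 29 92 29 92 92 29 29 92 92 29 92 29 29 92; concatenated:

92292992299292292992922992292992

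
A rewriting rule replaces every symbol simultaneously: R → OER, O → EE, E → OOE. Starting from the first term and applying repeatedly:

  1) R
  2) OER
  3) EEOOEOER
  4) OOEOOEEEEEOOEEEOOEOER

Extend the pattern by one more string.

EEEEOOEEEEEOOEOOEOOEOOEOOEEEEEOOEOOEOOEEEEEOOEEEOOEOER

Replace each of the 21 characters of OOEOOEEEEEOOEEEOOEOER in place — EE EE OOE EE EE OOE OOE OOE OOE OOE EE EE OOE OOE OOE EE EE OOE EE OOE OER — and concatenate.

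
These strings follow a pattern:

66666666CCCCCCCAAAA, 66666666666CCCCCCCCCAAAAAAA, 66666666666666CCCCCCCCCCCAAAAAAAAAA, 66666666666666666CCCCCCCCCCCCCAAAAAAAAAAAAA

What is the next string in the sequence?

66666666666666666666CCCCCCCCCCCCCCCAAAAAAAAAAAAAAAA

Reading off run lengths: 6 runs 8, 11, 14, 17; C runs 7, 9, 11, 13; A runs 4, 7, 10, 13 — each is linear in n, where the shown terms are n = 2, 3, 4, 5.
Setting n = 6 gives 20, 15, 16 characters in each block.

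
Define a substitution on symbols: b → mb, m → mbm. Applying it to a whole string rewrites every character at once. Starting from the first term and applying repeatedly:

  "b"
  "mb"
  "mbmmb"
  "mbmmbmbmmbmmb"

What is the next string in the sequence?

mbmmbmbmmbmmbmbmmbmbmmbmmbmbmmbmmb

Applying the rule to each of the 13 symbols of mbmmbmbmmbmmb gives the pieces mbm mb mbm mbm mb mbm mb mbm mbm mb mbm mbm mb, which concatenate to the answer.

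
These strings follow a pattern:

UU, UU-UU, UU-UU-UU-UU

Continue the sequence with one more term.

s(k+1) = s(k)·-·s(k) — each term doubles the last with '-' between the halves.
So the next term is two copies of UU-UU-UU-UU with '-' between the halves.

UU-UU-UU-UU-UU-UU-UU-UU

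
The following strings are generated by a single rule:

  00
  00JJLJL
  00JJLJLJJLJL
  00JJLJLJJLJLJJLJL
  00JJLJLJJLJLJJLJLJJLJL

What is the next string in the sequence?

The strings grow by a fixed suffix JJLJL each time.
So the next term is 00JJLJLJJLJLJJLJLJJLJL·JJLJL.

00JJLJLJJLJLJJLJLJJLJLJJLJL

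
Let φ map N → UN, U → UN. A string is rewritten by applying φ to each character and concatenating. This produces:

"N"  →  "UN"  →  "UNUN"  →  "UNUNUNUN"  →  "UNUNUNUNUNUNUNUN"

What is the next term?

φ(UNUNUNUNUNUNUNUN) expands symbol-by-symbol to UN UN UN UN UN UN UN UN UN UN UN UN UN UN UN UN; joining the 16 pieces gives the next term.

UNUNUNUNUNUNUNUNUNUNUNUNUNUNUNUN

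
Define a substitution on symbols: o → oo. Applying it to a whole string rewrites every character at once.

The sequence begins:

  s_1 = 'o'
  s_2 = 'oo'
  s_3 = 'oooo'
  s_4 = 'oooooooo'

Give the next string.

Apply φ to oooooooo symbol by symbol: o→oo, o→oo, o→oo, o→oo, o→oo, o→oo, o→oo, o→oo; joined: oo oo oo oo oo oo oo oo.

oooooooooooooooo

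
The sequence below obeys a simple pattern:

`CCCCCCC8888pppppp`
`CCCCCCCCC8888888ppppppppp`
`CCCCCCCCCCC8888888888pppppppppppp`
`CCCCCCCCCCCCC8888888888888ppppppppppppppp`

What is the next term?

CCCCCCCCCCCCCCC8888888888888888pppppppppppppppppp

The n-th term is 2n+3 C's then 3n-2 8's then 3n p's, where the shown terms are n = 2, 3, 4, 5.
At n = 6 the blocks have lengths 15, 16, 18.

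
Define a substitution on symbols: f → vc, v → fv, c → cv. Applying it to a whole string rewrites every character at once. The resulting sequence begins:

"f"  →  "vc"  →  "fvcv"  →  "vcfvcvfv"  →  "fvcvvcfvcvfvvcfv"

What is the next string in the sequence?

Rewriting the 16 symbols of fvcvvcfvcvfvvcfv one by one yields vc fv cv fv fv cv vc fv cv fv vc fv fv cv vc fv; concatenated:

vcfvcvfvfvcvvcfvcvfvvcfvfvcvvcfv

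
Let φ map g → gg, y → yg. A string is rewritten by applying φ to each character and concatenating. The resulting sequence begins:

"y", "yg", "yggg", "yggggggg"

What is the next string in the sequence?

Expanding yggggggg: y→yg, g→gg, g→gg, g→gg, g→gg, g→gg, g→gg, g→gg. Concatenated: yg gg gg gg gg gg gg gg.

yggggggggggggggg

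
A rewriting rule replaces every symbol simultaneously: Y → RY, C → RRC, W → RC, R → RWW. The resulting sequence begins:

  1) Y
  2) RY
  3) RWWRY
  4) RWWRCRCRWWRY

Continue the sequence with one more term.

RWWRCRCRWWRRCRWWRRCRWWRCRCRWWRY

Rewriting each symbol of RWWRCRCRWWRY: R→RWW, W→RC, W→RC, R→RWW, C→RRC, R→RWW, C→RRC, R→RWW, W→RC, W→RC, R→RWW, Y→RY, which concatenates to RWW RC RC RWW RRC RWW RRC RWW RC RC RWW RY.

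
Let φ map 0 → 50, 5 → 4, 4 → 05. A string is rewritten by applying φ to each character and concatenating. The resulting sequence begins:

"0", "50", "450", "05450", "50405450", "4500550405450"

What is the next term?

Rewriting the 13 symbols of 4500550405450 one by one yields 05 4 50 50 4 4 50 05 50 4 05 4 50; concatenated:

054505044500550405450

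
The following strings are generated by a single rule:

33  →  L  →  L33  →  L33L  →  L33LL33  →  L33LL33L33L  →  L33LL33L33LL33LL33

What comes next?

L33LL33L33LL33LL33L33LL33L33L

From term 3 onward, concatenate the last term with the second-to-last: L·33 = L33, L33·L = L33L, …
Continuing: L33LL33L33LL33LL33 · L33LL33L33L gives term 8.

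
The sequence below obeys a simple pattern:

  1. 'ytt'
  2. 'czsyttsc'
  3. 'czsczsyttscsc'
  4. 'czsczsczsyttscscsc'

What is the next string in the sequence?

czsczsczsczsyttscscscsc

Each term wraps the previous one in czs on the left and sc on the right.
So the next term is czs·czsczsczsyttscscsc·sc.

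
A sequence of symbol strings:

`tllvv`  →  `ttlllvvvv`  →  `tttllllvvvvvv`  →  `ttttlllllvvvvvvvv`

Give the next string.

tttttllllllvvvvvvvvvv

Each string has the form t^{n} l^{n+1} v^{2n} (n = 1, 2, …).
For the next term, n = 5, so the run lengths are 5, 6, 10.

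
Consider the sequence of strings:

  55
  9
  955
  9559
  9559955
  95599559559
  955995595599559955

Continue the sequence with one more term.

95599559559955995595599559559

Each term (from the third on) is the previous term followed by the one before it: term 3 = 9·55 = 955.
So term 8 is 955995595599559955·95599559559.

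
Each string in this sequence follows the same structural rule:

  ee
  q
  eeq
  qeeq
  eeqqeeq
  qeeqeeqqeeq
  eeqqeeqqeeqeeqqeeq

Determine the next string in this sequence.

qeeqeeqqeeqeeqqeeqqeeqeeqqeeq

This is a Fibonacci-style word recurrence s(k) = s(k−2)·s(k−1): e.g. ee·q = eeq.
So term 8 is qeeqeeqqeeq·eeqqeeqqeeqeeqqeeq.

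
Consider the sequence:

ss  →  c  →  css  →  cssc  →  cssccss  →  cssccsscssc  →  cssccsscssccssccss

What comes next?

This is a Fibonacci-style word recurrence s(k) = s(k−1)·s(k−2): e.g. c·ss = css.
Continuing: cssccsscssccssccss · cssccsscssc gives term 8.

cssccsscssccssccsscssccsscssc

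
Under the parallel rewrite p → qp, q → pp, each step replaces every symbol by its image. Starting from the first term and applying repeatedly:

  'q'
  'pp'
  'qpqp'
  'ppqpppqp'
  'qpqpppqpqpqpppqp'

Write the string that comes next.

ppqpppqpqpqpppqpppqpppqpqpqpppqp

Applying the rule to each of the 16 symbols of qpqpppqpqpqpppqp gives the pieces pp qp pp qp qp qp pp qp pp qp pp qp qp qp pp qp, which concatenate to the answer.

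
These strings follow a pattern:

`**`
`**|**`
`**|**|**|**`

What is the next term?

Each string is two copies of the previous one joined by '|'.
So the next term is two copies of **|**|**|** with '|' between the halves.

**|**|**|**|**|**|**|**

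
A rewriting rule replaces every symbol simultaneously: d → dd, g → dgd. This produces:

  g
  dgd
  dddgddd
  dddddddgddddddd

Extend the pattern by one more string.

Replace each of the 15 characters of dddddddgddddddd in place — dd dd dd dd dd dd dd dgd dd dd dd dd dd dd dd — and concatenate.

dddddddddddddddgddddddddddddddd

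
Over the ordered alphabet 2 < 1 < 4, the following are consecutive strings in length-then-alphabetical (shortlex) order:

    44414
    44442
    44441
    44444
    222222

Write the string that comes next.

The successor of 222222 increments the rightmost position that isn't already 4 and resets every position after it to 2.

222221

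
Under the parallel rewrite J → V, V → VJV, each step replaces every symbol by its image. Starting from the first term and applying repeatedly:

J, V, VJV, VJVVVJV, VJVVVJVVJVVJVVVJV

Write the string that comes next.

VJVVVJVVJVVJVVVJVVJVVVJVVJVVVJVVJVVJVVVJV

Applying the rule to each of the 17 symbols of VJVVVJVVJVVJVVVJV gives the pieces VJV V VJV VJV VJV V VJV VJV V VJV VJV V VJV VJV VJV V VJV, which concatenate to the answer.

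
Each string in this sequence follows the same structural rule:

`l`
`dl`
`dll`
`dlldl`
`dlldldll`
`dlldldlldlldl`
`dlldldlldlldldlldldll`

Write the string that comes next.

dlldldlldlldldlldldlldlldldlldlldl

Each term (from the third on) is the previous term followed by the one before it: term 3 = dl·l = dll.
The next term joins dlldldlldlldldlldldll and dlldldlldlldl.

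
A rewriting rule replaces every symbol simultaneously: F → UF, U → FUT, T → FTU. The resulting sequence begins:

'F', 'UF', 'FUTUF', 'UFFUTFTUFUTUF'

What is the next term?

FUTUFUFFUTFTUUFFTUFUTUFFUTFTUFUTUF

Applying the rule to each of the 13 symbols of UFFUTFTUFUTUF gives the pieces FUT UF UF FUT FTU UF FTU FUT UF FUT FTU FUT UF, which concatenate to the answer.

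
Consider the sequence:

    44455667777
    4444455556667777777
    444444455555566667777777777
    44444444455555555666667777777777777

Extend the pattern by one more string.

4444444444455555555556666667777777777777777

Reading off run lengths: 4 runs 3, 5, 7, 9; 5 runs 2, 4, 6, 8; 6 runs 2, 3, 4, 5; 7 runs 4, 7, 10, 13 — each is linear in n (n = 1, 2, …).
At n = 5 the blocks have lengths 11, 10, 6, 16.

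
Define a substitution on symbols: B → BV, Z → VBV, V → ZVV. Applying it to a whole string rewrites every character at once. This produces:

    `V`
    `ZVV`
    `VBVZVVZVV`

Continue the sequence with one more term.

ZVVBVZVVVBVZVVZVVVBVZVVZVV

Apply φ to VBVZVVZVV symbol by symbol: V→ZVV, B→BV, V→ZVV, Z→VBV, V→ZVV, V→ZVV, Z→VBV, V→ZVV, V→ZVV; joined: ZVV BV ZVV VBV ZVV ZVV VBV ZVV ZVV.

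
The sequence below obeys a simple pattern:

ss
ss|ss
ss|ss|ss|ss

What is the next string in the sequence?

ss|ss|ss|ss|ss|ss|ss|ss

Every step duplicates the string with '|' between the halves.
So the next term is two copies of ss|ss|ss|ss with '|' between the halves.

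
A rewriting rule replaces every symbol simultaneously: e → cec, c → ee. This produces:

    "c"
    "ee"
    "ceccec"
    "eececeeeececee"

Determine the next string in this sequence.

cecceceececeececceccecceceececeececcec

φ(eececeeeececee) expands symbol-by-symbol to cec cec ee cec ee cec cec cec cec ee cec ee cec cec; joining the 14 pieces gives the next term.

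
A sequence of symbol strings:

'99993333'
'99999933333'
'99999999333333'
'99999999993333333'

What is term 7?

99999999999999993333333333

Term n consists of 2n 9's, followed by n+2 3's, where the shown terms are n = 2, 3, 4, 5.
Setting n = 8 gives 16, 10 characters in each block.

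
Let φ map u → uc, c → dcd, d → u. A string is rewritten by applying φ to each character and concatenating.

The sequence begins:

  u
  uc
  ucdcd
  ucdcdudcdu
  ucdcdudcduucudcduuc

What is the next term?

φ(ucdcdudcduucudcduuc) expands symbol-by-symbol to uc dcd u dcd u uc u dcd u uc uc dcd uc u dcd u uc uc dcd; joining the 19 pieces gives the next term.

ucdcdudcduucudcduucucdcducudcduucucdcd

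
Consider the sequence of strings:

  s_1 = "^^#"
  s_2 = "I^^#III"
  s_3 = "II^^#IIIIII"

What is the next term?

III^^#IIIIIIIII

s(k+1) = I·s(k)·III, so each term gains I as a prefix and III as a suffix.
One more step from II^^#IIIIII gives the answer.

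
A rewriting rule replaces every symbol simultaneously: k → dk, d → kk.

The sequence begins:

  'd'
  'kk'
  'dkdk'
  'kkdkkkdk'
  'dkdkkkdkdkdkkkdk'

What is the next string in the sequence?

Applying the rule to each of the 16 symbols of dkdkkkdkdkdkkkdk gives the pieces kk dk kk dk dk dk kk dk kk dk kk dk dk dk kk dk, which concatenate to the answer.

kkdkkkdkdkdkkkdkkkdkkkdkdkdkkkdk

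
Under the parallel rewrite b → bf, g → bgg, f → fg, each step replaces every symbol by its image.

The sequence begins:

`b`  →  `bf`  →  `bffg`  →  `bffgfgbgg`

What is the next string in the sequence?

bffgfgbggfgbggbfbggbgg

Expanding bffgfgbgg: b→bf, f→fg, f→fg, g→bgg, f→fg, g→bgg, b→bf, g→bgg, g→bgg. Concatenated: bf fg fg bgg fg bgg bf bgg bgg.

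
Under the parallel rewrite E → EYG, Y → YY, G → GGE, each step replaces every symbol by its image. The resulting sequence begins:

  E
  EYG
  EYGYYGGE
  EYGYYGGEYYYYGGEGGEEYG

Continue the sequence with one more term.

Applying the rule to each of the 21 symbols of EYGYYGGEYYYYGGEGGEEYG gives the pieces EYG YY GGE YY YY GGE GGE EYG YY YY YY YY GGE GGE EYG GGE GGE EYG EYG YY GGE, which concatenate to the answer.

EYGYYGGEYYYYGGEGGEEYGYYYYYYYYGGEGGEEYGGGEGGEEYGEYGYYGGE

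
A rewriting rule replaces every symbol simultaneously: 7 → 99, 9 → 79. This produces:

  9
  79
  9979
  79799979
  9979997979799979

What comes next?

79799979797999799979997979799979

Replace each of the 16 characters of 9979997979799979 in place — 79 79 99 79 79 79 99 79 99 79 99 79 79 79 99 79 — and concatenate.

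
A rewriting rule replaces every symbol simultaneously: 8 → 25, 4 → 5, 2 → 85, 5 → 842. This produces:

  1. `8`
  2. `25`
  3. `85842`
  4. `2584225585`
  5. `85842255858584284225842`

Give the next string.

Replace each of the 23 characters of 85842255858584284225842 in place — 25 842 25 5 85 85 842 842 25 842 25 842 25 5 85 25 5 85 85 842 25 5 85 — and concatenate.

258422558585842842258422584225585255858584225585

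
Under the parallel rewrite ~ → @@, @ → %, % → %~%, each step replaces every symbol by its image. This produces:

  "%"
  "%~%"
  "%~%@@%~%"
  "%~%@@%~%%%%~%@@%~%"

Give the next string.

Replace each of the 18 characters of %~%@@%~%%%%~%@@%~% in place — %~% @@ %~% % % %~% @@ %~% %~% %~% %~% @@ %~% % % %~% @@ %~% — and concatenate.

%~%@@%~%%%%~%@@%~%%~%%~%%~%@@%~%%%%~%@@%~%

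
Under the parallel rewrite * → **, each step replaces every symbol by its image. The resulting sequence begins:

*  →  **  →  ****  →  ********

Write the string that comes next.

Expanding ********: *→**, *→**, *→**, *→**, *→**, *→**, *→**, *→**. Concatenated: ** ** ** ** ** ** ** **.

****************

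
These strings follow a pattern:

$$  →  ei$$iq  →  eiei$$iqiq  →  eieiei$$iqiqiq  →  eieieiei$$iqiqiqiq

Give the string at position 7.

s(k+1) = ei·s(k)·iq, so each term gains ei as a prefix and iq as a suffix.
From eieieiei$$iqiqiqiq, 2 further steps: eieieiei$$iqiqiqiq → eieieieiei$$iqiqiqiqiq → (answer).

eieieieieiei$$iqiqiqiqiqiq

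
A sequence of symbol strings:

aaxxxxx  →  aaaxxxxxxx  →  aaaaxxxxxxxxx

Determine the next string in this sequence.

Reading off run lengths: a runs 2, 3, 4; x runs 5, 7, 9 — each is linear in n, where the shown terms are n = 2, 3, 4.
Setting n = 5 gives 5, 11 characters in each block.

aaaaaxxxxxxxxxxx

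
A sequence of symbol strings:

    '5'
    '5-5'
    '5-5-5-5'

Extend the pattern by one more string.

Each string is two copies of the previous one joined by '-'.
Doubling 5-5-5-5 with '-' between the halves:

5-5-5-5-5-5-5-5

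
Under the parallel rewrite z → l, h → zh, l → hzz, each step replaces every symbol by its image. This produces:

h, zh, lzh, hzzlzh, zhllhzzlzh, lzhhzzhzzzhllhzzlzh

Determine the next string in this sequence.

hzzlzhzhllzhlllzhhzzhzzzhllhzzlzh

Applying the rule to each of the 19 symbols of lzhhzzhzzzhllhzzlzh gives the pieces hzz l zh zh l l zh l l l zh hzz hzz zh l l hzz l zh, which concatenate to the answer.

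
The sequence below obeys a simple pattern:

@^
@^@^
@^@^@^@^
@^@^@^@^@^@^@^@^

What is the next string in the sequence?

Each string is two copies of the previous one concatenated.
Doubling @^@^@^@^@^@^@^@^:

@^@^@^@^@^@^@^@^@^@^@^@^@^@^@^@^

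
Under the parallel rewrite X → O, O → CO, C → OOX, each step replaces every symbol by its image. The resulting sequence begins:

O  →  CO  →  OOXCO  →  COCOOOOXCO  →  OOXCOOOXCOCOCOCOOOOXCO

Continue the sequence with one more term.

Applying the rule to each of the 22 symbols of OOXCOOOXCOCOCOCOOOOXCO gives the pieces CO CO O OOX CO CO CO O OOX CO OOX CO OOX CO OOX CO CO CO CO O OOX CO, which concatenate to the answer.

COCOOOOXCOCOCOOOOXCOOOXCOOOXCOOOXCOCOCOCOOOOXCO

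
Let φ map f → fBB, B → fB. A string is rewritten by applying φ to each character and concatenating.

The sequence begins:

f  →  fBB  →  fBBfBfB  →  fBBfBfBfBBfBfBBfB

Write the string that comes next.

Replace each of the 17 characters of fBBfBfBfBBfBfBBfB in place — fBB fB fB fBB fB fBB fB fBB fB fB fBB fB fBB fB fB fBB fB — and concatenate.

fBBfBfBfBBfBfBBfBfBBfBfBfBBfBfBBfBfBfBBfB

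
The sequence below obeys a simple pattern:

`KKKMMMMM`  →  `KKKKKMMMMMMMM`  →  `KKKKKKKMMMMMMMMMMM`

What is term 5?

Term n consists of 2n+1 K's, followed by 3n+2 M's (n = 1, 2, …).
At n = 5 the blocks have lengths 11, 17.

KKKKKKKKKKKMMMMMMMMMMMMMMMMM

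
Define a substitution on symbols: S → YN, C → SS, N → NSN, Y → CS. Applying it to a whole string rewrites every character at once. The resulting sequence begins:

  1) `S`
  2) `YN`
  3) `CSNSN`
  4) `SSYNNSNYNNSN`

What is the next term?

Rewriting each symbol of SSYNNSNYNNSN: S→YN, S→YN, Y→CS, N→NSN, N→NSN, S→YN, N→NSN, Y→CS, N→NSN, N→NSN, S→YN, N→NSN, which concatenates to YN YN CS NSN NSN YN NSN CS NSN NSN YN NSN.

YNYNCSNSNNSNYNNSNCSNSNNSNYNNSN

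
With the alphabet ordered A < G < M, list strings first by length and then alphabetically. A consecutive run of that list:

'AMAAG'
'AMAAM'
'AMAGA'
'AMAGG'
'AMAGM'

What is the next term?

AMAMA

Find the rightmost character of AMAGM below M, bump it to the next letter, and reset everything to its right to A.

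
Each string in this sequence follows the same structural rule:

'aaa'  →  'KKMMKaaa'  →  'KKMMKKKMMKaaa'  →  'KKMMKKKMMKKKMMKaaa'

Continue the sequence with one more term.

The strings grow by a fixed prefix KKMMK each time.
Applying this once more to KKMMKKKMMKKKMMKaaa:

KKMMKKKMMKKKMMKKKMMKaaa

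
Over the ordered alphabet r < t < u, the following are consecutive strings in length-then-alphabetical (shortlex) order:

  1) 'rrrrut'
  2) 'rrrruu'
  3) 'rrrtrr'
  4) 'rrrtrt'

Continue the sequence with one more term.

Find the rightmost character of rrrtrt below u, bump it to the next letter, and reset everything to its right to r.

rrrtru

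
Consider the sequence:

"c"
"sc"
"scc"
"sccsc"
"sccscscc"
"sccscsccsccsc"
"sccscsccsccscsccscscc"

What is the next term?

From term 3 onward, concatenate the last term with the second-to-last: sc·c = scc, scc·sc = sccsc, …
So term 8 is sccscsccsccscsccscscc·sccscsccsccsc.

sccscsccsccscsccscsccsccscsccsccsc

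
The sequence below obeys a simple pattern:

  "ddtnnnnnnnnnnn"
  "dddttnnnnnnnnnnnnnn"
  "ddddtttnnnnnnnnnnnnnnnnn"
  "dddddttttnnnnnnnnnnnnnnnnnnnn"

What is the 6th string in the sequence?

dddddddttttttnnnnnnnnnnnnnnnnnnnnnnnnnn

Each string has the form d^{n-1} t^{n-2} n^{3n+2}, where the shown terms are n = 3, 4, 5, 6.
Setting n = 8 gives 7, 6, 26 characters in each block.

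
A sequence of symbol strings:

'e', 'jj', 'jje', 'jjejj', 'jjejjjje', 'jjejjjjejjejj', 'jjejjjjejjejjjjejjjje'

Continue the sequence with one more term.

Each term (from the third on) is the previous term followed by the one before it: term 3 = jj·e = jje.
Continuing: jjejjjjejjejjjjejjjje · jjejjjjejjejj gives term 8.

jjejjjjejjejjjjejjjjejjejjjjejjejj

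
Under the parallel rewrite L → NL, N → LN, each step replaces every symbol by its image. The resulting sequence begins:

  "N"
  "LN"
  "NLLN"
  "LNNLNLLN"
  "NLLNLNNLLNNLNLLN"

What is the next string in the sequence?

LNNLNLLNNLLNLNNLNLLNLNNLLNNLNLLN

Replace each of the 16 characters of NLLNLNNLLNNLNLLN in place — LN NL NL LN NL LN LN NL NL LN LN NL LN NL NL LN — and concatenate.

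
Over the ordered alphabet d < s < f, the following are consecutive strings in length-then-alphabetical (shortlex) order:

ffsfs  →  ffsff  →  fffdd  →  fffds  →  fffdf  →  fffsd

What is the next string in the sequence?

Treat fffsd as a base-3 numeral over the given alphabet and add one, carrying through any trailing f's.

fffss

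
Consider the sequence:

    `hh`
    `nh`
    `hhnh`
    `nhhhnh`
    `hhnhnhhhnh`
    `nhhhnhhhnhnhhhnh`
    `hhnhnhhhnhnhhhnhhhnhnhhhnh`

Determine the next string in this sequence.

nhhhnhhhnhnhhhnhhhnhnhhhnhnhhhnhhhnhnhhhnh

From term 3 onward, concatenate the second-to-last term with the last: hh·nh = hhnh, nh·hhnh = nhhhnh, …
Continuing: nhhhnhhhnhnhhhnh · hhnhnhhhnhnhhhnhhhnhnhhhnh gives term 8.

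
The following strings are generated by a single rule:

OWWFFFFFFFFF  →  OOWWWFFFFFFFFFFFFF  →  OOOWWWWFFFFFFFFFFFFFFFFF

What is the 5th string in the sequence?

OOOOOWWWWWWFFFFFFFFFFFFFFFFFFFFFFFFF

Term n consists of n-1 O's, followed by n W's, followed by 4n+1 F's, where the shown terms are n = 2, 3, 4.
For term 5, n = 6, so the run lengths are 5, 6, 25.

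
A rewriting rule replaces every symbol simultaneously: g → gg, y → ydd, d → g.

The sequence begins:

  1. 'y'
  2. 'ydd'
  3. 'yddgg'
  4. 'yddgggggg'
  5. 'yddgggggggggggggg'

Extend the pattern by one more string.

Applying the rule to each of the 17 symbols of yddgggggggggggggg gives the pieces ydd g g gg gg gg gg gg gg gg gg gg gg gg gg gg gg, which concatenate to the answer.

yddgggggggggggggggggggggggggggggg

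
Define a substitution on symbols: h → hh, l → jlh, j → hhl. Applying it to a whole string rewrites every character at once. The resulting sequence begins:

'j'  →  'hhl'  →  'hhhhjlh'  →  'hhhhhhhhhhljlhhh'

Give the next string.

hhhhhhhhhhhhhhhhhhhhjlhhhljlhhhhhhh

Applying the rule to each of the 16 symbols of hhhhhhhhhhljlhhh gives the pieces hh hh hh hh hh hh hh hh hh hh jlh hhl jlh hh hh hh, which concatenate to the answer.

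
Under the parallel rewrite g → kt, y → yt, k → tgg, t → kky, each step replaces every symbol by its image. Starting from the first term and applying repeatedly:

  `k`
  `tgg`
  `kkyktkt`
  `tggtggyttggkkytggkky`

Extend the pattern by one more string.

Rewriting the 20 symbols of tggtggyttggkkytggkky one by one yields kky kt kt kky kt kt yt kky kky kt kt tgg tgg yt kky kt kt tgg tgg yt; concatenated:

kkyktktkkyktktytkkykkyktkttggtggytkkyktkttggtggyt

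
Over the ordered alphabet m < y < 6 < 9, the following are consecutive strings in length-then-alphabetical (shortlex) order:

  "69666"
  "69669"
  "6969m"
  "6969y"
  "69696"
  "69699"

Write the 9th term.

699m6

Continuing the enumeration 3 steps past 69699: 69699 → 699mm → 699my → (answer).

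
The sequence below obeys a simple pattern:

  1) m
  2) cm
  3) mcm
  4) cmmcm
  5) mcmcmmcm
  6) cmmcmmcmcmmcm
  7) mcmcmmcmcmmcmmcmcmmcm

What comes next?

cmmcmmcmcmmcmmcmcmmcmcmmcmmcmcmmcm

This is a Fibonacci-style word recurrence s(k) = s(k−2)·s(k−1): e.g. m·cm = mcm.
The next term joins cmmcmmcmcmmcm and mcmcmmcmcmmcmmcmcmmcm.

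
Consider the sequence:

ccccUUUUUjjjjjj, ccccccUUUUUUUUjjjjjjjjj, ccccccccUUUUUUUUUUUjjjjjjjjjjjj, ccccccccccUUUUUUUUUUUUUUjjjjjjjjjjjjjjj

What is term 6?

The n-th term is 2n c's then 3n-1 U's then 3n j's, where the shown terms are n = 2, 3, 4, 5.
For term 6, n = 7, so the run lengths are 14, 20, 21.

ccccccccccccccUUUUUUUUUUUUUUUUUUUUjjjjjjjjjjjjjjjjjjjjj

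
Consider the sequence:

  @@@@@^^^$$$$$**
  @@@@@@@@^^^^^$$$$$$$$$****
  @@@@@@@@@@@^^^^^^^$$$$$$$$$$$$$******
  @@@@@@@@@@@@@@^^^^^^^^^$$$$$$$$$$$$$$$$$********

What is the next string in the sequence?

@@@@@@@@@@@@@@@@@^^^^^^^^^^^$$$$$$$$$$$$$$$$$$$$$**********

The n-th term is 3n+2 @'s then 2n+1 ^'s then 4n+1 $'s then 2n *'s (n = 1, 2, …).
For the next term, n = 5, so the run lengths are 17, 11, 21, 10.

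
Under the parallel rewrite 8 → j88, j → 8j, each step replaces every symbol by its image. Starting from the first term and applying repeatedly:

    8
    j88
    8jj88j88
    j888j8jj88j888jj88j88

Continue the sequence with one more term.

Rewriting the 21 symbols of j888j8jj88j888jj88j88 one by one yields 8j j88 j88 j88 8j j88 8j 8j j88 j88 8j j88 j88 j88 8j 8j j88 j88 8j j88 j88; concatenated:

8jj88j88j888jj888j8jj88j888jj88j88j888j8jj88j888jj88j88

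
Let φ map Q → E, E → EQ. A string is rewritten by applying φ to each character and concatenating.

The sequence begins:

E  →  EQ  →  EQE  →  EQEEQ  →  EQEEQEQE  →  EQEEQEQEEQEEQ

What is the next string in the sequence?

Rewriting the 13 symbols of EQEEQEQEEQEEQ one by one yields EQ E EQ EQ E EQ E EQ EQ E EQ EQ E; concatenated:

EQEEQEQEEQEEQEQEEQEQE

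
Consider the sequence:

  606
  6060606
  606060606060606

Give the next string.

s(k+1) = s(k)·0·s(k) — each term doubles the last with '0' between the halves.
Doubling 606060606060606 with '0' between the halves:

6060606060606060606060606060606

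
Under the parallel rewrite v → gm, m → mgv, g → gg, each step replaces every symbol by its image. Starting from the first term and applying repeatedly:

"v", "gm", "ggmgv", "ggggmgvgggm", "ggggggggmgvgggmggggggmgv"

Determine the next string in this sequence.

φ(ggggggggmgvgggmggggggmgv) expands symbol-by-symbol to gg gg gg gg gg gg gg gg mgv gg gm gg gg gg mgv gg gg gg gg gg gg mgv gg gm; joining the 24 pieces gives the next term.

ggggggggggggggggmgvgggmggggggmgvggggggggggggmgvgggm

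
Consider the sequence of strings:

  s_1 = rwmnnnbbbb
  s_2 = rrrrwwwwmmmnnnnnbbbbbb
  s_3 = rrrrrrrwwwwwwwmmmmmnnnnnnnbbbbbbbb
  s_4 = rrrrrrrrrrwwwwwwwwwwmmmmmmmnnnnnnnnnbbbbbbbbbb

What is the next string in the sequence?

rrrrrrrrrrrrrwwwwwwwwwwwwwmmmmmmmmmnnnnnnnnnnnbbbbbbbbbbbb

Each string has the form r^{3n-2} w^{3n-2} m^{2n-1} n^{2n+1} b^{2n+2} (n = 1, 2, …).
At n = 5 the blocks have lengths 13, 13, 9, 11, 12.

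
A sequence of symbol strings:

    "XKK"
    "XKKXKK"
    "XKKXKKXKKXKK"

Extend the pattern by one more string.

s(k+1) = s(k)·s(k) — each term doubles the last.
Doubling XKKXKKXKKXKK:

XKKXKKXKKXKKXKKXKKXKKXKK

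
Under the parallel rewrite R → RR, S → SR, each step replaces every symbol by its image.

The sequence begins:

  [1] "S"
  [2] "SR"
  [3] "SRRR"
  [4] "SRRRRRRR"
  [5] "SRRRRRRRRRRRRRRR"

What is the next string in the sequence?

φ(SRRRRRRRRRRRRRRR) expands symbol-by-symbol to SR RR RR RR RR RR RR RR RR RR RR RR RR RR RR RR; joining the 16 pieces gives the next term.

SRRRRRRRRRRRRRRRRRRRRRRRRRRRRRRR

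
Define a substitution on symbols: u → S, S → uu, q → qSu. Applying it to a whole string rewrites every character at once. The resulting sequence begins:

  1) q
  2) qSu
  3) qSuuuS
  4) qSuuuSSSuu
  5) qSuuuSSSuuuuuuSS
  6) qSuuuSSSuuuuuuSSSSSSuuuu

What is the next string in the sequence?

qSuuuSSSuuuuuuSSSSSSuuuuuuuuuuuuSSSS

Replace each of the 24 characters of qSuuuSSSuuuuuuSSSSSSuuuu in place — qSu uu S S S uu uu uu S S S S S S uu uu uu uu uu uu S S S S — and concatenate.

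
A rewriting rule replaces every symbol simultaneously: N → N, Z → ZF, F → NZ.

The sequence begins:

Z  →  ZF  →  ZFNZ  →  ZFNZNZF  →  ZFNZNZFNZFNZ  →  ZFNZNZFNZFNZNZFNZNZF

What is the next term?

φ(ZFNZNZFNZFNZNZFNZNZF) expands symbol-by-symbol to ZF NZ N ZF N ZF NZ N ZF NZ N ZF N ZF NZ N ZF N ZF NZ; joining the 20 pieces gives the next term.

ZFNZNZFNZFNZNZFNZNZFNZFNZNZFNZFNZ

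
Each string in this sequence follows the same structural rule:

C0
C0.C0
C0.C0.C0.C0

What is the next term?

Every step duplicates the string with '.' between the halves.
One more doubling of C0.C0.C0.C0 gives the answer.

C0.C0.C0.C0.C0.C0.C0.C0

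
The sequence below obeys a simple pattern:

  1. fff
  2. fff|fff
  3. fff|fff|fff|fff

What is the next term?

fff|fff|fff|fff|fff|fff|fff|fff

Each string is two copies of the previous one joined by '|'.
One more doubling of fff|fff|fff|fff gives the answer.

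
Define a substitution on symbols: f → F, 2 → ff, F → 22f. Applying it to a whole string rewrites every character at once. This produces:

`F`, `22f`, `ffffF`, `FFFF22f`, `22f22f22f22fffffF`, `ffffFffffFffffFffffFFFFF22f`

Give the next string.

Replace each of the 27 characters of ffffFffffFffffFffffFFFFF22f in place — F F F F 22f F F F F 22f F F F F 22f F F F F 22f 22f 22f 22f 22f ff ff F — and concatenate.

FFFF22fFFFF22fFFFF22fFFFF22f22f22f22f22fffffF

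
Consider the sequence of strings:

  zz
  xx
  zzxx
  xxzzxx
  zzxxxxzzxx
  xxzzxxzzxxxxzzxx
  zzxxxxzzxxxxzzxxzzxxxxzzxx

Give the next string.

From term 3 onward, concatenate the second-to-last term with the last: zz·xx = zzxx, xx·zzxx = xxzzxx, …
So term 8 is xxzzxxzzxxxxzzxx·zzxxxxzzxxxxzzxxzzxxxxzzxx.

xxzzxxzzxxxxzzxxzzxxxxzzxxxxzzxxzzxxxxzzxx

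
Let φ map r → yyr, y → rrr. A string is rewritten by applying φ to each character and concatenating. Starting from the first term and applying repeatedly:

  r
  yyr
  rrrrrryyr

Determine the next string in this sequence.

Rewriting each symbol of rrrrrryyr: r→yyr, r→yyr, r→yyr, r→yyr, r→yyr, r→yyr, y→rrr, y→rrr, r→yyr, which concatenates to yyr yyr yyr yyr yyr yyr rrr rrr yyr.

yyryyryyryyryyryyrrrrrrryyr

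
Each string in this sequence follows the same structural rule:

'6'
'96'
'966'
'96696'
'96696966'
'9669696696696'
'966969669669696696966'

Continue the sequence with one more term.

This is a Fibonacci-style word recurrence s(k) = s(k−1)·s(k−2): e.g. 96·6 = 966.
Continuing: 966969669669696696966 · 9669696696696 gives term 8.

9669696696696966969669669696696696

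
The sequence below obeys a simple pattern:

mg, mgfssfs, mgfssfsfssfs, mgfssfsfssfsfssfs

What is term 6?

mgfssfsfssfsfssfsfssfsfssfs

The strings grow by a fixed suffix fssfs each time.
From mgfssfsfssfsfssfs, 2 further steps: mgfssfsfssfsfssfs → mgfssfsfssfsfssfsfssfs → (answer).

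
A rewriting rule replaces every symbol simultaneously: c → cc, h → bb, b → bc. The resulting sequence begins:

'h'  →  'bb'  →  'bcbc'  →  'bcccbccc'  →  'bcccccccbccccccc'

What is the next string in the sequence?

Replace each of the 16 characters of bcccccccbccccccc in place — bc cc cc cc cc cc cc cc bc cc cc cc cc cc cc cc — and concatenate.

bcccccccccccccccbccccccccccccccc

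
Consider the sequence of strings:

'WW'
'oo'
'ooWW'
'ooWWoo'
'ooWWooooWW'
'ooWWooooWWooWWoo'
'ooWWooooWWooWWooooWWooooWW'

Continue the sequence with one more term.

ooWWooooWWooWWooooWWooooWWooWWooooWWooWWoo

Each term (from the third on) is the previous term followed by the one before it: term 3 = oo·WW = ooWW.
Continuing: ooWWooooWWooWWooooWWooooWW · ooWWooooWWooWWoo gives term 8.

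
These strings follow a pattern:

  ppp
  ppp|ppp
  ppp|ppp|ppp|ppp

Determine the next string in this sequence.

ppp|ppp|ppp|ppp|ppp|ppp|ppp|ppp

s(k+1) = s(k)·|·s(k) — each term doubles the last with '|' between the halves.
One more doubling of ppp|ppp|ppp|ppp gives the answer.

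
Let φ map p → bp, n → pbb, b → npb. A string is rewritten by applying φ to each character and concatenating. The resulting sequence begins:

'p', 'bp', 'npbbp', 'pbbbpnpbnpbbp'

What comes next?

bpnpbnpbnpbbppbbbpnpbpbbbpnpbnpbbp

φ(pbbbpnpbnpbbp) expands symbol-by-symbol to bp npb npb npb bp pbb bp npb pbb bp npb npb bp; joining the 13 pieces gives the next term.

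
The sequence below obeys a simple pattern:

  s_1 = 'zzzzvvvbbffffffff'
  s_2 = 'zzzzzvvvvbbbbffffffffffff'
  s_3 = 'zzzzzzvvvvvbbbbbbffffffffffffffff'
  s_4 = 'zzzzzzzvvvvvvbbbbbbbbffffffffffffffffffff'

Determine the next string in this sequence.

zzzzzzzzvvvvvvvbbbbbbbbbbffffffffffffffffffffffff

Each string has the form z^{n+2} v^{n+1} b^{2n-2} f^{4n}, where the shown terms are n = 2, 3, 4, 5.
Setting n = 6 gives 8, 7, 10, 24 characters in each block.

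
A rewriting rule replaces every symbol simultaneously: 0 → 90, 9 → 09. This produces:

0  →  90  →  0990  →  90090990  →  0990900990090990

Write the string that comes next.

φ(0990900990090990) expands symbol-by-symbol to 90 09 09 90 09 90 90 09 09 90 90 09 90 09 09 90; joining the 16 pieces gives the next term.

90090990099090090990900990090990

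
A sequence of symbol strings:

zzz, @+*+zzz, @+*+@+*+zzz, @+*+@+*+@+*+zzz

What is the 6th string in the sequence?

@+*+@+*+@+*+@+*+@+*+zzz

The strings grow by a fixed prefix @+*+ each time.
From @+*+@+*+@+*+zzz, 2 further steps: @+*+@+*+@+*+zzz → @+*+@+*+@+*+@+*+zzz → (answer).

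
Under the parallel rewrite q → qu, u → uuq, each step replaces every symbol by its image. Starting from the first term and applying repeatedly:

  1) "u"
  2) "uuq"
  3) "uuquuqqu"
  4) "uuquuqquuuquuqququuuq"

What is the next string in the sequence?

uuquuqquuuquuqququuuquuquuqquuuquuqququuuqquuuquuquuqqu

φ(uuquuqquuuquuqququuuq) expands symbol-by-symbol to uuq uuq qu uuq uuq qu qu uuq uuq uuq qu uuq uuq qu qu uuq qu uuq uuq uuq qu; joining the 21 pieces gives the next term.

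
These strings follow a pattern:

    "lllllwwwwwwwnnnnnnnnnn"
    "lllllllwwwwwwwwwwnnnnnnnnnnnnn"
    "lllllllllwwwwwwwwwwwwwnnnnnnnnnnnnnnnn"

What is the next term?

Each string has the form l^{2n-1} w^{3n-2} n^{3n+1}, where the shown terms are n = 3, 4, 5.
Setting n = 6 gives 11, 16, 19 characters in each block.

lllllllllllwwwwwwwwwwwwwwwwnnnnnnnnnnnnnnnnnnn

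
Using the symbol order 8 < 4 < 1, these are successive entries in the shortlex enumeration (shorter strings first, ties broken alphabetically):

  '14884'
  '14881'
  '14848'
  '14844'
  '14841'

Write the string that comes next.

14818

Treat 14841 as a base-3 numeral over the given alphabet and add one, carrying through any trailing 1's.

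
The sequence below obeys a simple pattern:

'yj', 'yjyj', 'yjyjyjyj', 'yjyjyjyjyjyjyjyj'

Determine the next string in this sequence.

Each string is two copies of the previous one concatenated.
Doubling yjyjyjyjyjyjyjyj:

yjyjyjyjyjyjyjyjyjyjyjyjyjyjyjyj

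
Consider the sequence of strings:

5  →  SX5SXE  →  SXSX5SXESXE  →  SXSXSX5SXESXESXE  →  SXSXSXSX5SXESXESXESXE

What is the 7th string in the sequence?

s(k+1) = SX·s(k)·SXE, so each term gains SX as a prefix and SXE as a suffix.
From SXSXSXSX5SXESXESXESXE, 2 further steps: SXSXSXSX5SXESXESXESXE → SXSXSXSXSX5SXESXESXESXESXE → (answer).

SXSXSXSXSXSX5SXESXESXESXESXESXE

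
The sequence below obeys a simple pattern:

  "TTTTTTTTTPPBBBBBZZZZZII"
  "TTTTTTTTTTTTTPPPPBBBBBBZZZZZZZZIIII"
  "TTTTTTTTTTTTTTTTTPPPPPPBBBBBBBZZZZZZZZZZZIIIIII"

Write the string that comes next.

The n-th term is 4n+1 T's then 2n-2 P's then n+3 B's then 3n-1 Z's then 2n-2 I's, where the shown terms are n = 2, 3, 4.
Setting n = 5 gives 21, 8, 8, 14, 8 characters in each block.

TTTTTTTTTTTTTTTTTTTTTPPPPPPPPBBBBBBBBZZZZZZZZZZZZZZIIIIIIII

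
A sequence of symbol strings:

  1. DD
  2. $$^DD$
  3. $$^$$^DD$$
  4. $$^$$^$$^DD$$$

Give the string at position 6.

Each term wraps the previous one in $$^ on the left and $ on the right.
From $$^$$^$$^DD$$$, 2 further steps: $$^$$^$$^DD$$$ → $$^$$^$$^$$^DD$$$$ → (answer).

$$^$$^$$^$$^$$^DD$$$$$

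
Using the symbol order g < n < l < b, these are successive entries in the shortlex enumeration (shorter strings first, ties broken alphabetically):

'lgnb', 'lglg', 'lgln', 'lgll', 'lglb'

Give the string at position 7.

Advancing 2 positions from lglb through lglb → lgbg reaches term 7.

lgbn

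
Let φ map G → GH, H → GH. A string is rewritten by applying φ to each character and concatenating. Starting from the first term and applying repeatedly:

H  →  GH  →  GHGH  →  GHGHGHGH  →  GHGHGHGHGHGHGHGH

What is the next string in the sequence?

GHGHGHGHGHGHGHGHGHGHGHGHGHGHGHGH

Replace each of the 16 characters of GHGHGHGHGHGHGHGH in place — GH GH GH GH GH GH GH GH GH GH GH GH GH GH GH GH — and concatenate.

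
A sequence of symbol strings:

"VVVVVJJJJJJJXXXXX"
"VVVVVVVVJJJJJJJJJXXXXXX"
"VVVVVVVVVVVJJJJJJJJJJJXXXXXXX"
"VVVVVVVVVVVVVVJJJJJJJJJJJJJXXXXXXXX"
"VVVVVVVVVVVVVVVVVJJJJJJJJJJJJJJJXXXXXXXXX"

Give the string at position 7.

VVVVVVVVVVVVVVVVVVVVVVVJJJJJJJJJJJJJJJJJJJXXXXXXXXXXX

Each string has the form V^{3n-1} J^{2n+3} X^{n+3}, where the shown terms are n = 2, 3, 4, 5, 6.
For term 7, n = 8, so the run lengths are 23, 19, 11.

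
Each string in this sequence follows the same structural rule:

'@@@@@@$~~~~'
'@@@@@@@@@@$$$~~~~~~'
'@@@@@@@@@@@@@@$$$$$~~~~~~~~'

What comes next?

@@@@@@@@@@@@@@@@@@$$$$$$$~~~~~~~~~~

Term n consists of 4n+2 @'s, followed by 2n-1 $'s, followed by 2n+2 ~'s (n = 1, 2, …).
For the next term, n = 4, so the run lengths are 18, 7, 10.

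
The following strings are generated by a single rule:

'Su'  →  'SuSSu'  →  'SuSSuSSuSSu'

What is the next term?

s(k+1) = s(k)·S·s(k) — each term doubles the last with 'S' between the halves.
So the next term is two copies of SuSSuSSuSSu with 'S' between the halves.

SuSSuSSuSSuSSuSSuSSuSSu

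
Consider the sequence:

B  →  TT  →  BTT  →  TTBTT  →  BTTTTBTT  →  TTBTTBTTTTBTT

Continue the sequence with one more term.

From term 3 onward, concatenate the second-to-last term with the last: B·TT = BTT, TT·BTT = TTBTT, …
The next term joins BTTTTBTT and TTBTTBTTTTBTT.

BTTTTBTTTTBTTBTTTTBTT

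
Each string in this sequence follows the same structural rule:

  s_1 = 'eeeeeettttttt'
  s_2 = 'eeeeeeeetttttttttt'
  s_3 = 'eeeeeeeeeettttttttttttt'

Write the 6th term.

Each string has the form e^{2n+2} t^{3n+1}, where the shown terms are n = 2, 3, 4.
Setting n = 7 gives 16, 22 characters in each block.

eeeeeeeeeeeeeeeetttttttttttttttttttttt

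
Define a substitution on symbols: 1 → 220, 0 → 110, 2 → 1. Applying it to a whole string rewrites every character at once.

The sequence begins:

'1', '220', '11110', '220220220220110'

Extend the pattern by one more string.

Applying the rule to each of the 15 symbols of 220220220220110 gives the pieces 1 1 110 1 1 110 1 1 110 1 1 110 220 220 110, which concatenate to the answer.

11110111101111011110220220110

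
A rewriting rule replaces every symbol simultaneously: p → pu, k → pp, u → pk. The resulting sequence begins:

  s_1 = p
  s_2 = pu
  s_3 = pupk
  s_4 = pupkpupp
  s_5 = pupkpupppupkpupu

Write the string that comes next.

Applying the rule to each of the 16 symbols of pupkpupppupkpupu gives the pieces pu pk pu pp pu pk pu pu pu pk pu pp pu pk pu pk, which concatenate to the answer.

pupkpupppupkpupupupkpupppupkpupk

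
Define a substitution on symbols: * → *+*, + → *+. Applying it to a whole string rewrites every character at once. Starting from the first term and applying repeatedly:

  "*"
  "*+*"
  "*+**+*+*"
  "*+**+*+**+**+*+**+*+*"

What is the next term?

*+**+*+**+**+*+**+*+**+**+*+**+**+*+**+*+**+**+*+**+*+*

Applying the rule to each of the 21 symbols of *+**+*+**+**+*+**+*+* gives the pieces *+* *+ *+* *+* *+ *+* *+ *+* *+* *+ *+* *+* *+ *+* *+ *+* *+* *+ *+* *+ *+*, which concatenate to the answer.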